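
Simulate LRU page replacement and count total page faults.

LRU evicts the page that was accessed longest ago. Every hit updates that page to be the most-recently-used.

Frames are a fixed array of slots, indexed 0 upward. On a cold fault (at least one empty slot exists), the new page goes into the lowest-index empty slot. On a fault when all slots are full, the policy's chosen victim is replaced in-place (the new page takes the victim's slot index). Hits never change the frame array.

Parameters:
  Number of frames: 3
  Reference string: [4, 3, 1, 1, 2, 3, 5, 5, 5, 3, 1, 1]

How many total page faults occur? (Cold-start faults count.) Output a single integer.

Step 0: ref 4 → FAULT, frames=[4,-,-]
Step 1: ref 3 → FAULT, frames=[4,3,-]
Step 2: ref 1 → FAULT, frames=[4,3,1]
Step 3: ref 1 → HIT, frames=[4,3,1]
Step 4: ref 2 → FAULT (evict 4), frames=[2,3,1]
Step 5: ref 3 → HIT, frames=[2,3,1]
Step 6: ref 5 → FAULT (evict 1), frames=[2,3,5]
Step 7: ref 5 → HIT, frames=[2,3,5]
Step 8: ref 5 → HIT, frames=[2,3,5]
Step 9: ref 3 → HIT, frames=[2,3,5]
Step 10: ref 1 → FAULT (evict 2), frames=[1,3,5]
Step 11: ref 1 → HIT, frames=[1,3,5]
Total faults: 6

Answer: 6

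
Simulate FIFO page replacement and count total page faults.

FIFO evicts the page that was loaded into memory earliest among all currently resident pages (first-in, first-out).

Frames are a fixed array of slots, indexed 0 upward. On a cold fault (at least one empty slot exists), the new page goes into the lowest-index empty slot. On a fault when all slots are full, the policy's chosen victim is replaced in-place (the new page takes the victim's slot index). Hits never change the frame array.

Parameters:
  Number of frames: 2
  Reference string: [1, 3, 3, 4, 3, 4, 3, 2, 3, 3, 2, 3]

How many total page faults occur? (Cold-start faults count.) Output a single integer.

Answer: 5

Derivation:
Step 0: ref 1 → FAULT, frames=[1,-]
Step 1: ref 3 → FAULT, frames=[1,3]
Step 2: ref 3 → HIT, frames=[1,3]
Step 3: ref 4 → FAULT (evict 1), frames=[4,3]
Step 4: ref 3 → HIT, frames=[4,3]
Step 5: ref 4 → HIT, frames=[4,3]
Step 6: ref 3 → HIT, frames=[4,3]
Step 7: ref 2 → FAULT (evict 3), frames=[4,2]
Step 8: ref 3 → FAULT (evict 4), frames=[3,2]
Step 9: ref 3 → HIT, frames=[3,2]
Step 10: ref 2 → HIT, frames=[3,2]
Step 11: ref 3 → HIT, frames=[3,2]
Total faults: 5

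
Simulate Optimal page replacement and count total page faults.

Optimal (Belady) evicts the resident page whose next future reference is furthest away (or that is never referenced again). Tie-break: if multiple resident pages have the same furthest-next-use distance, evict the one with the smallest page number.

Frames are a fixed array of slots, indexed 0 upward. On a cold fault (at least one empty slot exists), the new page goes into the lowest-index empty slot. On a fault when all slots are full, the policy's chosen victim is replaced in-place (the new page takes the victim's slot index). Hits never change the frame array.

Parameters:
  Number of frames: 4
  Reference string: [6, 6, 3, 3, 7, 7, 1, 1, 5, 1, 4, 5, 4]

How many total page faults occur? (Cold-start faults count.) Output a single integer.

Answer: 6

Derivation:
Step 0: ref 6 → FAULT, frames=[6,-,-,-]
Step 1: ref 6 → HIT, frames=[6,-,-,-]
Step 2: ref 3 → FAULT, frames=[6,3,-,-]
Step 3: ref 3 → HIT, frames=[6,3,-,-]
Step 4: ref 7 → FAULT, frames=[6,3,7,-]
Step 5: ref 7 → HIT, frames=[6,3,7,-]
Step 6: ref 1 → FAULT, frames=[6,3,7,1]
Step 7: ref 1 → HIT, frames=[6,3,7,1]
Step 8: ref 5 → FAULT (evict 3), frames=[6,5,7,1]
Step 9: ref 1 → HIT, frames=[6,5,7,1]
Step 10: ref 4 → FAULT (evict 1), frames=[6,5,7,4]
Step 11: ref 5 → HIT, frames=[6,5,7,4]
Step 12: ref 4 → HIT, frames=[6,5,7,4]
Total faults: 6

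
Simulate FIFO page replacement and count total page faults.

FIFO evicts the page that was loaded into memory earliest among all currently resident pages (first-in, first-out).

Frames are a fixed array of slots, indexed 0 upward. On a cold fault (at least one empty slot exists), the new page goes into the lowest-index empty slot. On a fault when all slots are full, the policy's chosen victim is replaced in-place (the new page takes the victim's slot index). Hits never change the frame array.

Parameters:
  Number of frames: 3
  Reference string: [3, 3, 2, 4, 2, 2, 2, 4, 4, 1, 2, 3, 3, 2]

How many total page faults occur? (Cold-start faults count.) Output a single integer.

Step 0: ref 3 → FAULT, frames=[3,-,-]
Step 1: ref 3 → HIT, frames=[3,-,-]
Step 2: ref 2 → FAULT, frames=[3,2,-]
Step 3: ref 4 → FAULT, frames=[3,2,4]
Step 4: ref 2 → HIT, frames=[3,2,4]
Step 5: ref 2 → HIT, frames=[3,2,4]
Step 6: ref 2 → HIT, frames=[3,2,4]
Step 7: ref 4 → HIT, frames=[3,2,4]
Step 8: ref 4 → HIT, frames=[3,2,4]
Step 9: ref 1 → FAULT (evict 3), frames=[1,2,4]
Step 10: ref 2 → HIT, frames=[1,2,4]
Step 11: ref 3 → FAULT (evict 2), frames=[1,3,4]
Step 12: ref 3 → HIT, frames=[1,3,4]
Step 13: ref 2 → FAULT (evict 4), frames=[1,3,2]
Total faults: 6

Answer: 6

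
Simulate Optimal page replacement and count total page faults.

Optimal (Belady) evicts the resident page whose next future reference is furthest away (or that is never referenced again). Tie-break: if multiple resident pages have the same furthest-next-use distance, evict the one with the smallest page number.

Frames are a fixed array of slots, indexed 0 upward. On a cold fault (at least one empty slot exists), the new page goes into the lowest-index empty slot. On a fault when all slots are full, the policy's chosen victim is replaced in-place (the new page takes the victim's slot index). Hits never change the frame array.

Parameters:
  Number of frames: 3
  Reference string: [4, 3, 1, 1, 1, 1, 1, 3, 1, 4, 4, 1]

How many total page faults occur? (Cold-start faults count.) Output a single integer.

Answer: 3

Derivation:
Step 0: ref 4 → FAULT, frames=[4,-,-]
Step 1: ref 3 → FAULT, frames=[4,3,-]
Step 2: ref 1 → FAULT, frames=[4,3,1]
Step 3: ref 1 → HIT, frames=[4,3,1]
Step 4: ref 1 → HIT, frames=[4,3,1]
Step 5: ref 1 → HIT, frames=[4,3,1]
Step 6: ref 1 → HIT, frames=[4,3,1]
Step 7: ref 3 → HIT, frames=[4,3,1]
Step 8: ref 1 → HIT, frames=[4,3,1]
Step 9: ref 4 → HIT, frames=[4,3,1]
Step 10: ref 4 → HIT, frames=[4,3,1]
Step 11: ref 1 → HIT, frames=[4,3,1]
Total faults: 3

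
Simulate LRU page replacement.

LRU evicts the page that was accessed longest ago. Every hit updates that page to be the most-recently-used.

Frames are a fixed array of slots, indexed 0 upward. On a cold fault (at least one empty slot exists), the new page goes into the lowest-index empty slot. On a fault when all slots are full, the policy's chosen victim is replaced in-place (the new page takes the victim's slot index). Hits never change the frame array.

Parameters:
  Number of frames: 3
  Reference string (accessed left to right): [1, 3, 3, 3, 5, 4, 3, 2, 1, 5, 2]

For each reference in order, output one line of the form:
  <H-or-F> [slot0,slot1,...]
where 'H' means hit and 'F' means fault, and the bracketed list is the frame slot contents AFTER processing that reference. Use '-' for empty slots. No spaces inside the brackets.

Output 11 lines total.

F [1,-,-]
F [1,3,-]
H [1,3,-]
H [1,3,-]
F [1,3,5]
F [4,3,5]
H [4,3,5]
F [4,3,2]
F [1,3,2]
F [1,5,2]
H [1,5,2]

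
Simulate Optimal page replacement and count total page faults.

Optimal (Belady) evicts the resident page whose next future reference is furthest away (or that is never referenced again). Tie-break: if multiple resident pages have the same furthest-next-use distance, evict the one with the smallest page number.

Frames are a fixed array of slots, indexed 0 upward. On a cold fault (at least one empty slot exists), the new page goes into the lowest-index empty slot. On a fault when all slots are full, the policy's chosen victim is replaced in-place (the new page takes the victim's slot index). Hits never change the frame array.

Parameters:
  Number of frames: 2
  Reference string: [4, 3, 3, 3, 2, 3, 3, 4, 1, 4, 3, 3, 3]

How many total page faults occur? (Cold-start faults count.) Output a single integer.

Answer: 6

Derivation:
Step 0: ref 4 → FAULT, frames=[4,-]
Step 1: ref 3 → FAULT, frames=[4,3]
Step 2: ref 3 → HIT, frames=[4,3]
Step 3: ref 3 → HIT, frames=[4,3]
Step 4: ref 2 → FAULT (evict 4), frames=[2,3]
Step 5: ref 3 → HIT, frames=[2,3]
Step 6: ref 3 → HIT, frames=[2,3]
Step 7: ref 4 → FAULT (evict 2), frames=[4,3]
Step 8: ref 1 → FAULT (evict 3), frames=[4,1]
Step 9: ref 4 → HIT, frames=[4,1]
Step 10: ref 3 → FAULT (evict 1), frames=[4,3]
Step 11: ref 3 → HIT, frames=[4,3]
Step 12: ref 3 → HIT, frames=[4,3]
Total faults: 6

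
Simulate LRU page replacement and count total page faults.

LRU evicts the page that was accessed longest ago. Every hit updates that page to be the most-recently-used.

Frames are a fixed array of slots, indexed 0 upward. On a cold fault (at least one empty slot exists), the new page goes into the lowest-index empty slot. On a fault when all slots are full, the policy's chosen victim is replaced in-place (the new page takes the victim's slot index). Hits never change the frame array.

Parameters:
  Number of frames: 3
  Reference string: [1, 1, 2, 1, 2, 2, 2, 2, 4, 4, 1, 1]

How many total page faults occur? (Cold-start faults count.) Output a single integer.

Answer: 3

Derivation:
Step 0: ref 1 → FAULT, frames=[1,-,-]
Step 1: ref 1 → HIT, frames=[1,-,-]
Step 2: ref 2 → FAULT, frames=[1,2,-]
Step 3: ref 1 → HIT, frames=[1,2,-]
Step 4: ref 2 → HIT, frames=[1,2,-]
Step 5: ref 2 → HIT, frames=[1,2,-]
Step 6: ref 2 → HIT, frames=[1,2,-]
Step 7: ref 2 → HIT, frames=[1,2,-]
Step 8: ref 4 → FAULT, frames=[1,2,4]
Step 9: ref 4 → HIT, frames=[1,2,4]
Step 10: ref 1 → HIT, frames=[1,2,4]
Step 11: ref 1 → HIT, frames=[1,2,4]
Total faults: 3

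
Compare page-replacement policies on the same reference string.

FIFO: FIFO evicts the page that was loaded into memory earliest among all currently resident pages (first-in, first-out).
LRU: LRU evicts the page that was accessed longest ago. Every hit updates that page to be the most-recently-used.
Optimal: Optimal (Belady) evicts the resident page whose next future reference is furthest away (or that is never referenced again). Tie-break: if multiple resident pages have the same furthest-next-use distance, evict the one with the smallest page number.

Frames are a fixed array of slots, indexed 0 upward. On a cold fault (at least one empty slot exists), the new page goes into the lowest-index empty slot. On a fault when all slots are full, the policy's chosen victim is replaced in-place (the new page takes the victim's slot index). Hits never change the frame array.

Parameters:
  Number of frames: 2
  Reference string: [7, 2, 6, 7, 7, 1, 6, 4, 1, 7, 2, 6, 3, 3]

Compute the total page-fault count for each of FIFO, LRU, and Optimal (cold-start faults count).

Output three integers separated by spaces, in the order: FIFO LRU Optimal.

--- FIFO ---
  step 0: ref 7 -> FAULT, frames=[7,-] (faults so far: 1)
  step 1: ref 2 -> FAULT, frames=[7,2] (faults so far: 2)
  step 2: ref 6 -> FAULT, evict 7, frames=[6,2] (faults so far: 3)
  step 3: ref 7 -> FAULT, evict 2, frames=[6,7] (faults so far: 4)
  step 4: ref 7 -> HIT, frames=[6,7] (faults so far: 4)
  step 5: ref 1 -> FAULT, evict 6, frames=[1,7] (faults so far: 5)
  step 6: ref 6 -> FAULT, evict 7, frames=[1,6] (faults so far: 6)
  step 7: ref 4 -> FAULT, evict 1, frames=[4,6] (faults so far: 7)
  step 8: ref 1 -> FAULT, evict 6, frames=[4,1] (faults so far: 8)
  step 9: ref 7 -> FAULT, evict 4, frames=[7,1] (faults so far: 9)
  step 10: ref 2 -> FAULT, evict 1, frames=[7,2] (faults so far: 10)
  step 11: ref 6 -> FAULT, evict 7, frames=[6,2] (faults so far: 11)
  step 12: ref 3 -> FAULT, evict 2, frames=[6,3] (faults so far: 12)
  step 13: ref 3 -> HIT, frames=[6,3] (faults so far: 12)
  FIFO total faults: 12
--- LRU ---
  step 0: ref 7 -> FAULT, frames=[7,-] (faults so far: 1)
  step 1: ref 2 -> FAULT, frames=[7,2] (faults so far: 2)
  step 2: ref 6 -> FAULT, evict 7, frames=[6,2] (faults so far: 3)
  step 3: ref 7 -> FAULT, evict 2, frames=[6,7] (faults so far: 4)
  step 4: ref 7 -> HIT, frames=[6,7] (faults so far: 4)
  step 5: ref 1 -> FAULT, evict 6, frames=[1,7] (faults so far: 5)
  step 6: ref 6 -> FAULT, evict 7, frames=[1,6] (faults so far: 6)
  step 7: ref 4 -> FAULT, evict 1, frames=[4,6] (faults so far: 7)
  step 8: ref 1 -> FAULT, evict 6, frames=[4,1] (faults so far: 8)
  step 9: ref 7 -> FAULT, evict 4, frames=[7,1] (faults so far: 9)
  step 10: ref 2 -> FAULT, evict 1, frames=[7,2] (faults so far: 10)
  step 11: ref 6 -> FAULT, evict 7, frames=[6,2] (faults so far: 11)
  step 12: ref 3 -> FAULT, evict 2, frames=[6,3] (faults so far: 12)
  step 13: ref 3 -> HIT, frames=[6,3] (faults so far: 12)
  LRU total faults: 12
--- Optimal ---
  step 0: ref 7 -> FAULT, frames=[7,-] (faults so far: 1)
  step 1: ref 2 -> FAULT, frames=[7,2] (faults so far: 2)
  step 2: ref 6 -> FAULT, evict 2, frames=[7,6] (faults so far: 3)
  step 3: ref 7 -> HIT, frames=[7,6] (faults so far: 3)
  step 4: ref 7 -> HIT, frames=[7,6] (faults so far: 3)
  step 5: ref 1 -> FAULT, evict 7, frames=[1,6] (faults so far: 4)
  step 6: ref 6 -> HIT, frames=[1,6] (faults so far: 4)
  step 7: ref 4 -> FAULT, evict 6, frames=[1,4] (faults so far: 5)
  step 8: ref 1 -> HIT, frames=[1,4] (faults so far: 5)
  step 9: ref 7 -> FAULT, evict 1, frames=[7,4] (faults so far: 6)
  step 10: ref 2 -> FAULT, evict 4, frames=[7,2] (faults so far: 7)
  step 11: ref 6 -> FAULT, evict 2, frames=[7,6] (faults so far: 8)
  step 12: ref 3 -> FAULT, evict 6, frames=[7,3] (faults so far: 9)
  step 13: ref 3 -> HIT, frames=[7,3] (faults so far: 9)
  Optimal total faults: 9

Answer: 12 12 9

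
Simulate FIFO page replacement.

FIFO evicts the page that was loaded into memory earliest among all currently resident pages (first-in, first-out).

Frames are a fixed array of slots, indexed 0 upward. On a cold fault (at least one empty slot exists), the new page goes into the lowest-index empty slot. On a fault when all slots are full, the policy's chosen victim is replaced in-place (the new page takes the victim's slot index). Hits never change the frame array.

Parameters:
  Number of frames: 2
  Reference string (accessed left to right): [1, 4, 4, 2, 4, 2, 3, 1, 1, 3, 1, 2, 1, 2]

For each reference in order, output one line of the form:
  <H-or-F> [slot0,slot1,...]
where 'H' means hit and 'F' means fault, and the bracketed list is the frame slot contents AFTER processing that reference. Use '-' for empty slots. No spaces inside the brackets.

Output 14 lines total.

F [1,-]
F [1,4]
H [1,4]
F [2,4]
H [2,4]
H [2,4]
F [2,3]
F [1,3]
H [1,3]
H [1,3]
H [1,3]
F [1,2]
H [1,2]
H [1,2]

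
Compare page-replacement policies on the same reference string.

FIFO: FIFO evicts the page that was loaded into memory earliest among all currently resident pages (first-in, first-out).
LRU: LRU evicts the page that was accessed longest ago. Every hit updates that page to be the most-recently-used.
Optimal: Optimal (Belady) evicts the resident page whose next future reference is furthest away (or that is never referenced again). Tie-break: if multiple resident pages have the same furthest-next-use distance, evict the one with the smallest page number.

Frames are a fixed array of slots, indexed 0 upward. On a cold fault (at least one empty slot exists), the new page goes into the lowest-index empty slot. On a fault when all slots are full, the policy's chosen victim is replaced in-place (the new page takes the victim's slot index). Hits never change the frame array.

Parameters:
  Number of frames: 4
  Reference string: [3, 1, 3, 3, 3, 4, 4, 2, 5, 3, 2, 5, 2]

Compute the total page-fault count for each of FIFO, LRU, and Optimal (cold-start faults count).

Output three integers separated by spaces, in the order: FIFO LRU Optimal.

Answer: 6 5 5

Derivation:
--- FIFO ---
  step 0: ref 3 -> FAULT, frames=[3,-,-,-] (faults so far: 1)
  step 1: ref 1 -> FAULT, frames=[3,1,-,-] (faults so far: 2)
  step 2: ref 3 -> HIT, frames=[3,1,-,-] (faults so far: 2)
  step 3: ref 3 -> HIT, frames=[3,1,-,-] (faults so far: 2)
  step 4: ref 3 -> HIT, frames=[3,1,-,-] (faults so far: 2)
  step 5: ref 4 -> FAULT, frames=[3,1,4,-] (faults so far: 3)
  step 6: ref 4 -> HIT, frames=[3,1,4,-] (faults so far: 3)
  step 7: ref 2 -> FAULT, frames=[3,1,4,2] (faults so far: 4)
  step 8: ref 5 -> FAULT, evict 3, frames=[5,1,4,2] (faults so far: 5)
  step 9: ref 3 -> FAULT, evict 1, frames=[5,3,4,2] (faults so far: 6)
  step 10: ref 2 -> HIT, frames=[5,3,4,2] (faults so far: 6)
  step 11: ref 5 -> HIT, frames=[5,3,4,2] (faults so far: 6)
  step 12: ref 2 -> HIT, frames=[5,3,4,2] (faults so far: 6)
  FIFO total faults: 6
--- LRU ---
  step 0: ref 3 -> FAULT, frames=[3,-,-,-] (faults so far: 1)
  step 1: ref 1 -> FAULT, frames=[3,1,-,-] (faults so far: 2)
  step 2: ref 3 -> HIT, frames=[3,1,-,-] (faults so far: 2)
  step 3: ref 3 -> HIT, frames=[3,1,-,-] (faults so far: 2)
  step 4: ref 3 -> HIT, frames=[3,1,-,-] (faults so far: 2)
  step 5: ref 4 -> FAULT, frames=[3,1,4,-] (faults so far: 3)
  step 6: ref 4 -> HIT, frames=[3,1,4,-] (faults so far: 3)
  step 7: ref 2 -> FAULT, frames=[3,1,4,2] (faults so far: 4)
  step 8: ref 5 -> FAULT, evict 1, frames=[3,5,4,2] (faults so far: 5)
  step 9: ref 3 -> HIT, frames=[3,5,4,2] (faults so far: 5)
  step 10: ref 2 -> HIT, frames=[3,5,4,2] (faults so far: 5)
  step 11: ref 5 -> HIT, frames=[3,5,4,2] (faults so far: 5)
  step 12: ref 2 -> HIT, frames=[3,5,4,2] (faults so far: 5)
  LRU total faults: 5
--- Optimal ---
  step 0: ref 3 -> FAULT, frames=[3,-,-,-] (faults so far: 1)
  step 1: ref 1 -> FAULT, frames=[3,1,-,-] (faults so far: 2)
  step 2: ref 3 -> HIT, frames=[3,1,-,-] (faults so far: 2)
  step 3: ref 3 -> HIT, frames=[3,1,-,-] (faults so far: 2)
  step 4: ref 3 -> HIT, frames=[3,1,-,-] (faults so far: 2)
  step 5: ref 4 -> FAULT, frames=[3,1,4,-] (faults so far: 3)
  step 6: ref 4 -> HIT, frames=[3,1,4,-] (faults so far: 3)
  step 7: ref 2 -> FAULT, frames=[3,1,4,2] (faults so far: 4)
  step 8: ref 5 -> FAULT, evict 1, frames=[3,5,4,2] (faults so far: 5)
  step 9: ref 3 -> HIT, frames=[3,5,4,2] (faults so far: 5)
  step 10: ref 2 -> HIT, frames=[3,5,4,2] (faults so far: 5)
  step 11: ref 5 -> HIT, frames=[3,5,4,2] (faults so far: 5)
  step 12: ref 2 -> HIT, frames=[3,5,4,2] (faults so far: 5)
  Optimal total faults: 5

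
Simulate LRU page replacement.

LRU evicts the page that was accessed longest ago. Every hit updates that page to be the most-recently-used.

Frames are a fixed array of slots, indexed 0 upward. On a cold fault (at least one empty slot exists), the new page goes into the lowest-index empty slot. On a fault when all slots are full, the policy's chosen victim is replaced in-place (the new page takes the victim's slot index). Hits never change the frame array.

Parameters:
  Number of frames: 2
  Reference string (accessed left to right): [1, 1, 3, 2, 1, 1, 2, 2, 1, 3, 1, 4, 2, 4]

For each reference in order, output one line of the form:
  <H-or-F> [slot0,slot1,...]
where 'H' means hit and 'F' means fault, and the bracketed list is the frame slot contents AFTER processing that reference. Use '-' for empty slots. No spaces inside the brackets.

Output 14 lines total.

F [1,-]
H [1,-]
F [1,3]
F [2,3]
F [2,1]
H [2,1]
H [2,1]
H [2,1]
H [2,1]
F [3,1]
H [3,1]
F [4,1]
F [4,2]
H [4,2]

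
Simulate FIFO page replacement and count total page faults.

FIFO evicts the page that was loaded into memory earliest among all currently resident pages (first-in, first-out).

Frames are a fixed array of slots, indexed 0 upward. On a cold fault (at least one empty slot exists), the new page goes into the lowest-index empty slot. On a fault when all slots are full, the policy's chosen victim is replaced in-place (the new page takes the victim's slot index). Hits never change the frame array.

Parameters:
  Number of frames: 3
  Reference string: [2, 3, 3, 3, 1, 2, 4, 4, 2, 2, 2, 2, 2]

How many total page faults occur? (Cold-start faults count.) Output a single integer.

Step 0: ref 2 → FAULT, frames=[2,-,-]
Step 1: ref 3 → FAULT, frames=[2,3,-]
Step 2: ref 3 → HIT, frames=[2,3,-]
Step 3: ref 3 → HIT, frames=[2,3,-]
Step 4: ref 1 → FAULT, frames=[2,3,1]
Step 5: ref 2 → HIT, frames=[2,3,1]
Step 6: ref 4 → FAULT (evict 2), frames=[4,3,1]
Step 7: ref 4 → HIT, frames=[4,3,1]
Step 8: ref 2 → FAULT (evict 3), frames=[4,2,1]
Step 9: ref 2 → HIT, frames=[4,2,1]
Step 10: ref 2 → HIT, frames=[4,2,1]
Step 11: ref 2 → HIT, frames=[4,2,1]
Step 12: ref 2 → HIT, frames=[4,2,1]
Total faults: 5

Answer: 5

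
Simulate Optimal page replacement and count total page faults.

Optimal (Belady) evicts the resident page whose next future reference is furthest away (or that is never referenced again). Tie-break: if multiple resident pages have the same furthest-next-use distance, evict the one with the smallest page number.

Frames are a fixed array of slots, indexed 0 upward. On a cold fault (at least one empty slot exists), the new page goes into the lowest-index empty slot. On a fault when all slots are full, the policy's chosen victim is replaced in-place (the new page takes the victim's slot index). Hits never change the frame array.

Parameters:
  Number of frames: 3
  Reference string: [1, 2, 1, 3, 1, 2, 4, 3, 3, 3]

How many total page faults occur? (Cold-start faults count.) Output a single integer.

Answer: 4

Derivation:
Step 0: ref 1 → FAULT, frames=[1,-,-]
Step 1: ref 2 → FAULT, frames=[1,2,-]
Step 2: ref 1 → HIT, frames=[1,2,-]
Step 3: ref 3 → FAULT, frames=[1,2,3]
Step 4: ref 1 → HIT, frames=[1,2,3]
Step 5: ref 2 → HIT, frames=[1,2,3]
Step 6: ref 4 → FAULT (evict 1), frames=[4,2,3]
Step 7: ref 3 → HIT, frames=[4,2,3]
Step 8: ref 3 → HIT, frames=[4,2,3]
Step 9: ref 3 → HIT, frames=[4,2,3]
Total faults: 4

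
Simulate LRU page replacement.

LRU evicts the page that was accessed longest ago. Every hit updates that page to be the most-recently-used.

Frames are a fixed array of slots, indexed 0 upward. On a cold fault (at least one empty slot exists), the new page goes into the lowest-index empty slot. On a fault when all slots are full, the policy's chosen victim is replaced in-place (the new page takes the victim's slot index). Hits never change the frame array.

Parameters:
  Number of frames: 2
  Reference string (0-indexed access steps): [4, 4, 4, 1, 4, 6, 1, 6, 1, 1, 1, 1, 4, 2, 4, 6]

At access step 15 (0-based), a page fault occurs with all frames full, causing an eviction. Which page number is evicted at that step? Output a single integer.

Answer: 2

Derivation:
Step 0: ref 4 -> FAULT, frames=[4,-]
Step 1: ref 4 -> HIT, frames=[4,-]
Step 2: ref 4 -> HIT, frames=[4,-]
Step 3: ref 1 -> FAULT, frames=[4,1]
Step 4: ref 4 -> HIT, frames=[4,1]
Step 5: ref 6 -> FAULT, evict 1, frames=[4,6]
Step 6: ref 1 -> FAULT, evict 4, frames=[1,6]
Step 7: ref 6 -> HIT, frames=[1,6]
Step 8: ref 1 -> HIT, frames=[1,6]
Step 9: ref 1 -> HIT, frames=[1,6]
Step 10: ref 1 -> HIT, frames=[1,6]
Step 11: ref 1 -> HIT, frames=[1,6]
Step 12: ref 4 -> FAULT, evict 6, frames=[1,4]
Step 13: ref 2 -> FAULT, evict 1, frames=[2,4]
Step 14: ref 4 -> HIT, frames=[2,4]
Step 15: ref 6 -> FAULT, evict 2, frames=[6,4]
At step 15: evicted page 2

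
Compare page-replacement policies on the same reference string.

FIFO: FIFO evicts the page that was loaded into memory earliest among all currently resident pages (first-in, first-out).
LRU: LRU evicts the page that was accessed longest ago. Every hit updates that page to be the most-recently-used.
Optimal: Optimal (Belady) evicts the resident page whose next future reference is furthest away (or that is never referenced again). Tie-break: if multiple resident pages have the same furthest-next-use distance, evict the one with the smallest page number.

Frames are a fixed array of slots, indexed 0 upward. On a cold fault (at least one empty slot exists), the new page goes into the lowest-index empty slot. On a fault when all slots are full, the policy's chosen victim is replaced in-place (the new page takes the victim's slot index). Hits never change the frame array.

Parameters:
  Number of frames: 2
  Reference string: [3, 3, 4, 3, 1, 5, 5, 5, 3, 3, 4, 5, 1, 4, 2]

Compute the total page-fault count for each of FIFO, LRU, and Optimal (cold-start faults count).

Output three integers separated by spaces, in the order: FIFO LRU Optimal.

--- FIFO ---
  step 0: ref 3 -> FAULT, frames=[3,-] (faults so far: 1)
  step 1: ref 3 -> HIT, frames=[3,-] (faults so far: 1)
  step 2: ref 4 -> FAULT, frames=[3,4] (faults so far: 2)
  step 3: ref 3 -> HIT, frames=[3,4] (faults so far: 2)
  step 4: ref 1 -> FAULT, evict 3, frames=[1,4] (faults so far: 3)
  step 5: ref 5 -> FAULT, evict 4, frames=[1,5] (faults so far: 4)
  step 6: ref 5 -> HIT, frames=[1,5] (faults so far: 4)
  step 7: ref 5 -> HIT, frames=[1,5] (faults so far: 4)
  step 8: ref 3 -> FAULT, evict 1, frames=[3,5] (faults so far: 5)
  step 9: ref 3 -> HIT, frames=[3,5] (faults so far: 5)
  step 10: ref 4 -> FAULT, evict 5, frames=[3,4] (faults so far: 6)
  step 11: ref 5 -> FAULT, evict 3, frames=[5,4] (faults so far: 7)
  step 12: ref 1 -> FAULT, evict 4, frames=[5,1] (faults so far: 8)
  step 13: ref 4 -> FAULT, evict 5, frames=[4,1] (faults so far: 9)
  step 14: ref 2 -> FAULT, evict 1, frames=[4,2] (faults so far: 10)
  FIFO total faults: 10
--- LRU ---
  step 0: ref 3 -> FAULT, frames=[3,-] (faults so far: 1)
  step 1: ref 3 -> HIT, frames=[3,-] (faults so far: 1)
  step 2: ref 4 -> FAULT, frames=[3,4] (faults so far: 2)
  step 3: ref 3 -> HIT, frames=[3,4] (faults so far: 2)
  step 4: ref 1 -> FAULT, evict 4, frames=[3,1] (faults so far: 3)
  step 5: ref 5 -> FAULT, evict 3, frames=[5,1] (faults so far: 4)
  step 6: ref 5 -> HIT, frames=[5,1] (faults so far: 4)
  step 7: ref 5 -> HIT, frames=[5,1] (faults so far: 4)
  step 8: ref 3 -> FAULT, evict 1, frames=[5,3] (faults so far: 5)
  step 9: ref 3 -> HIT, frames=[5,3] (faults so far: 5)
  step 10: ref 4 -> FAULT, evict 5, frames=[4,3] (faults so far: 6)
  step 11: ref 5 -> FAULT, evict 3, frames=[4,5] (faults so far: 7)
  step 12: ref 1 -> FAULT, evict 4, frames=[1,5] (faults so far: 8)
  step 13: ref 4 -> FAULT, evict 5, frames=[1,4] (faults so far: 9)
  step 14: ref 2 -> FAULT, evict 1, frames=[2,4] (faults so far: 10)
  LRU total faults: 10
--- Optimal ---
  step 0: ref 3 -> FAULT, frames=[3,-] (faults so far: 1)
  step 1: ref 3 -> HIT, frames=[3,-] (faults so far: 1)
  step 2: ref 4 -> FAULT, frames=[3,4] (faults so far: 2)
  step 3: ref 3 -> HIT, frames=[3,4] (faults so far: 2)
  step 4: ref 1 -> FAULT, evict 4, frames=[3,1] (faults so far: 3)
  step 5: ref 5 -> FAULT, evict 1, frames=[3,5] (faults so far: 4)
  step 6: ref 5 -> HIT, frames=[3,5] (faults so far: 4)
  step 7: ref 5 -> HIT, frames=[3,5] (faults so far: 4)
  step 8: ref 3 -> HIT, frames=[3,5] (faults so far: 4)
  step 9: ref 3 -> HIT, frames=[3,5] (faults so far: 4)
  step 10: ref 4 -> FAULT, evict 3, frames=[4,5] (faults so far: 5)
  step 11: ref 5 -> HIT, frames=[4,5] (faults so far: 5)
  step 12: ref 1 -> FAULT, evict 5, frames=[4,1] (faults so far: 6)
  step 13: ref 4 -> HIT, frames=[4,1] (faults so far: 6)
  step 14: ref 2 -> FAULT, evict 1, frames=[4,2] (faults so far: 7)
  Optimal total faults: 7

Answer: 10 10 7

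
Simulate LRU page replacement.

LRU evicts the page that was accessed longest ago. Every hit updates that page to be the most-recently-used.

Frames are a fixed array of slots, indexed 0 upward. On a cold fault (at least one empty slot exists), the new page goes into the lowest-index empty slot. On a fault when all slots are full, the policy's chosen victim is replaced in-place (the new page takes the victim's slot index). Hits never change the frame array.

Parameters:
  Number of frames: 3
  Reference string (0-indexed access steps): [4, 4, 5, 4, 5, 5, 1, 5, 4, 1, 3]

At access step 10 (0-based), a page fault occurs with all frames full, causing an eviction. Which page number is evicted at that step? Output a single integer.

Answer: 5

Derivation:
Step 0: ref 4 -> FAULT, frames=[4,-,-]
Step 1: ref 4 -> HIT, frames=[4,-,-]
Step 2: ref 5 -> FAULT, frames=[4,5,-]
Step 3: ref 4 -> HIT, frames=[4,5,-]
Step 4: ref 5 -> HIT, frames=[4,5,-]
Step 5: ref 5 -> HIT, frames=[4,5,-]
Step 6: ref 1 -> FAULT, frames=[4,5,1]
Step 7: ref 5 -> HIT, frames=[4,5,1]
Step 8: ref 4 -> HIT, frames=[4,5,1]
Step 9: ref 1 -> HIT, frames=[4,5,1]
Step 10: ref 3 -> FAULT, evict 5, frames=[4,3,1]
At step 10: evicted page 5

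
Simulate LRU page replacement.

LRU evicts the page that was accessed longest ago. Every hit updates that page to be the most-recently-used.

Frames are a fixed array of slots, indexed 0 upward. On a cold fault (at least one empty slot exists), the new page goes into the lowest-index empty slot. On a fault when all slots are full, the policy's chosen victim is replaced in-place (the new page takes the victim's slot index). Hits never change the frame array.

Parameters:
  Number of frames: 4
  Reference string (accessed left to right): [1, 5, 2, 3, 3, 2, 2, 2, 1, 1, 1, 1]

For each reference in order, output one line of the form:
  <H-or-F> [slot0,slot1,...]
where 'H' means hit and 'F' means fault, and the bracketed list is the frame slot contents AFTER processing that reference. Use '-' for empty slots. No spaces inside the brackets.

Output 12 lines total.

F [1,-,-,-]
F [1,5,-,-]
F [1,5,2,-]
F [1,5,2,3]
H [1,5,2,3]
H [1,5,2,3]
H [1,5,2,3]
H [1,5,2,3]
H [1,5,2,3]
H [1,5,2,3]
H [1,5,2,3]
H [1,5,2,3]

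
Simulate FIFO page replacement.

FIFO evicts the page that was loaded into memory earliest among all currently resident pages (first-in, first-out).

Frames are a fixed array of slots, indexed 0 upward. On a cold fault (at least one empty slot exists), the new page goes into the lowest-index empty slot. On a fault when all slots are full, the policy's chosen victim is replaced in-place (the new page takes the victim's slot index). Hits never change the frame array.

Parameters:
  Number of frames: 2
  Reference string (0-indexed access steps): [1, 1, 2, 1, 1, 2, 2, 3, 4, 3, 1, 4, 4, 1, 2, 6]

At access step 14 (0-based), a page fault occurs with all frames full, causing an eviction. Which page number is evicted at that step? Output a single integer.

Step 0: ref 1 -> FAULT, frames=[1,-]
Step 1: ref 1 -> HIT, frames=[1,-]
Step 2: ref 2 -> FAULT, frames=[1,2]
Step 3: ref 1 -> HIT, frames=[1,2]
Step 4: ref 1 -> HIT, frames=[1,2]
Step 5: ref 2 -> HIT, frames=[1,2]
Step 6: ref 2 -> HIT, frames=[1,2]
Step 7: ref 3 -> FAULT, evict 1, frames=[3,2]
Step 8: ref 4 -> FAULT, evict 2, frames=[3,4]
Step 9: ref 3 -> HIT, frames=[3,4]
Step 10: ref 1 -> FAULT, evict 3, frames=[1,4]
Step 11: ref 4 -> HIT, frames=[1,4]
Step 12: ref 4 -> HIT, frames=[1,4]
Step 13: ref 1 -> HIT, frames=[1,4]
Step 14: ref 2 -> FAULT, evict 4, frames=[1,2]
At step 14: evicted page 4

Answer: 4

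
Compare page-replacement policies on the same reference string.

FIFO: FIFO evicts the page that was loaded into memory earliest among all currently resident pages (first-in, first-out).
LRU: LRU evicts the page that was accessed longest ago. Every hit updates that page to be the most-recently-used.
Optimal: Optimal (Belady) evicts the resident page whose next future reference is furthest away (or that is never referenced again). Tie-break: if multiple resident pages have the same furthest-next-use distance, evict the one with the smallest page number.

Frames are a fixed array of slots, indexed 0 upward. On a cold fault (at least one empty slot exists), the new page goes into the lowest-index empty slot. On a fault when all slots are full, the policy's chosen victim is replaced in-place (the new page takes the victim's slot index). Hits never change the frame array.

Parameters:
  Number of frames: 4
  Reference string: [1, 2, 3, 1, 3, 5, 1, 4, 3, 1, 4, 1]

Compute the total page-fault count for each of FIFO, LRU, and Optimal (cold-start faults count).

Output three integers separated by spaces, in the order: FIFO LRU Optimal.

Answer: 6 5 5

Derivation:
--- FIFO ---
  step 0: ref 1 -> FAULT, frames=[1,-,-,-] (faults so far: 1)
  step 1: ref 2 -> FAULT, frames=[1,2,-,-] (faults so far: 2)
  step 2: ref 3 -> FAULT, frames=[1,2,3,-] (faults so far: 3)
  step 3: ref 1 -> HIT, frames=[1,2,3,-] (faults so far: 3)
  step 4: ref 3 -> HIT, frames=[1,2,3,-] (faults so far: 3)
  step 5: ref 5 -> FAULT, frames=[1,2,3,5] (faults so far: 4)
  step 6: ref 1 -> HIT, frames=[1,2,3,5] (faults so far: 4)
  step 7: ref 4 -> FAULT, evict 1, frames=[4,2,3,5] (faults so far: 5)
  step 8: ref 3 -> HIT, frames=[4,2,3,5] (faults so far: 5)
  step 9: ref 1 -> FAULT, evict 2, frames=[4,1,3,5] (faults so far: 6)
  step 10: ref 4 -> HIT, frames=[4,1,3,5] (faults so far: 6)
  step 11: ref 1 -> HIT, frames=[4,1,3,5] (faults so far: 6)
  FIFO total faults: 6
--- LRU ---
  step 0: ref 1 -> FAULT, frames=[1,-,-,-] (faults so far: 1)
  step 1: ref 2 -> FAULT, frames=[1,2,-,-] (faults so far: 2)
  step 2: ref 3 -> FAULT, frames=[1,2,3,-] (faults so far: 3)
  step 3: ref 1 -> HIT, frames=[1,2,3,-] (faults so far: 3)
  step 4: ref 3 -> HIT, frames=[1,2,3,-] (faults so far: 3)
  step 5: ref 5 -> FAULT, frames=[1,2,3,5] (faults so far: 4)
  step 6: ref 1 -> HIT, frames=[1,2,3,5] (faults so far: 4)
  step 7: ref 4 -> FAULT, evict 2, frames=[1,4,3,5] (faults so far: 5)
  step 8: ref 3 -> HIT, frames=[1,4,3,5] (faults so far: 5)
  step 9: ref 1 -> HIT, frames=[1,4,3,5] (faults so far: 5)
  step 10: ref 4 -> HIT, frames=[1,4,3,5] (faults so far: 5)
  step 11: ref 1 -> HIT, frames=[1,4,3,5] (faults so far: 5)
  LRU total faults: 5
--- Optimal ---
  step 0: ref 1 -> FAULT, frames=[1,-,-,-] (faults so far: 1)
  step 1: ref 2 -> FAULT, frames=[1,2,-,-] (faults so far: 2)
  step 2: ref 3 -> FAULT, frames=[1,2,3,-] (faults so far: 3)
  step 3: ref 1 -> HIT, frames=[1,2,3,-] (faults so far: 3)
  step 4: ref 3 -> HIT, frames=[1,2,3,-] (faults so far: 3)
  step 5: ref 5 -> FAULT, frames=[1,2,3,5] (faults so far: 4)
  step 6: ref 1 -> HIT, frames=[1,2,3,5] (faults so far: 4)
  step 7: ref 4 -> FAULT, evict 2, frames=[1,4,3,5] (faults so far: 5)
  step 8: ref 3 -> HIT, frames=[1,4,3,5] (faults so far: 5)
  step 9: ref 1 -> HIT, frames=[1,4,3,5] (faults so far: 5)
  step 10: ref 4 -> HIT, frames=[1,4,3,5] (faults so far: 5)
  step 11: ref 1 -> HIT, frames=[1,4,3,5] (faults so far: 5)
  Optimal total faults: 5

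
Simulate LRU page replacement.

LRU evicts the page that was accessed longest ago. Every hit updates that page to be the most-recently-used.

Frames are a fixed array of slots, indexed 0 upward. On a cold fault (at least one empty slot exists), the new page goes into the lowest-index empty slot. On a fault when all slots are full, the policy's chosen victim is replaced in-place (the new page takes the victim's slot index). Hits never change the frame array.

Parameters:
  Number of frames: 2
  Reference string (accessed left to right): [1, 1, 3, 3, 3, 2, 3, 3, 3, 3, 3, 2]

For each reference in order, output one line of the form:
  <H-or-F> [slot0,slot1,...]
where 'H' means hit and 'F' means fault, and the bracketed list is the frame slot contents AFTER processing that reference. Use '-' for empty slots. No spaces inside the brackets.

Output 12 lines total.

F [1,-]
H [1,-]
F [1,3]
H [1,3]
H [1,3]
F [2,3]
H [2,3]
H [2,3]
H [2,3]
H [2,3]
H [2,3]
H [2,3]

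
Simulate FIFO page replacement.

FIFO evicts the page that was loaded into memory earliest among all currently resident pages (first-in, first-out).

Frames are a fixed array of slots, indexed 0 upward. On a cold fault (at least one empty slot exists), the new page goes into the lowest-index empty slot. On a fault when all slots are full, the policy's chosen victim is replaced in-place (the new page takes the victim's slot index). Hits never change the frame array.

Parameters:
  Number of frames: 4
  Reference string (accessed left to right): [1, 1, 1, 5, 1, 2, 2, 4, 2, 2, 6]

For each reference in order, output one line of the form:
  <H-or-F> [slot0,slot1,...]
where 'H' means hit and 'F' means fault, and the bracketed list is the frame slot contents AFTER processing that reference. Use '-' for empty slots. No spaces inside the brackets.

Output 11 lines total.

F [1,-,-,-]
H [1,-,-,-]
H [1,-,-,-]
F [1,5,-,-]
H [1,5,-,-]
F [1,5,2,-]
H [1,5,2,-]
F [1,5,2,4]
H [1,5,2,4]
H [1,5,2,4]
F [6,5,2,4]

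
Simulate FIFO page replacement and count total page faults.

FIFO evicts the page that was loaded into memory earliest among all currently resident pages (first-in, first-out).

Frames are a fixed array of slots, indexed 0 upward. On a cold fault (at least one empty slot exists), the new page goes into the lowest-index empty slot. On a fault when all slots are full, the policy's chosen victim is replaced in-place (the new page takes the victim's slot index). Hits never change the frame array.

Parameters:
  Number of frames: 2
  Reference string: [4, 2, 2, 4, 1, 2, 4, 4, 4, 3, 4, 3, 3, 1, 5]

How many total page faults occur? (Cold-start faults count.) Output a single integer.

Step 0: ref 4 → FAULT, frames=[4,-]
Step 1: ref 2 → FAULT, frames=[4,2]
Step 2: ref 2 → HIT, frames=[4,2]
Step 3: ref 4 → HIT, frames=[4,2]
Step 4: ref 1 → FAULT (evict 4), frames=[1,2]
Step 5: ref 2 → HIT, frames=[1,2]
Step 6: ref 4 → FAULT (evict 2), frames=[1,4]
Step 7: ref 4 → HIT, frames=[1,4]
Step 8: ref 4 → HIT, frames=[1,4]
Step 9: ref 3 → FAULT (evict 1), frames=[3,4]
Step 10: ref 4 → HIT, frames=[3,4]
Step 11: ref 3 → HIT, frames=[3,4]
Step 12: ref 3 → HIT, frames=[3,4]
Step 13: ref 1 → FAULT (evict 4), frames=[3,1]
Step 14: ref 5 → FAULT (evict 3), frames=[5,1]
Total faults: 7

Answer: 7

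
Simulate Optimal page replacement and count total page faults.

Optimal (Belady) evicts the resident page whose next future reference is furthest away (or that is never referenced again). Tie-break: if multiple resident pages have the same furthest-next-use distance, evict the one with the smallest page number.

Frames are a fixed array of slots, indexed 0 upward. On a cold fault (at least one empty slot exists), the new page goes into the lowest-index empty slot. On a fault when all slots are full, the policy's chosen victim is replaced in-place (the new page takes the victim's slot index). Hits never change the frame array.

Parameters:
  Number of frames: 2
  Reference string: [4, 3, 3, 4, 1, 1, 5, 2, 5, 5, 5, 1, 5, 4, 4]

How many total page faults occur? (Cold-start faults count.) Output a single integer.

Step 0: ref 4 → FAULT, frames=[4,-]
Step 1: ref 3 → FAULT, frames=[4,3]
Step 2: ref 3 → HIT, frames=[4,3]
Step 3: ref 4 → HIT, frames=[4,3]
Step 4: ref 1 → FAULT (evict 3), frames=[4,1]
Step 5: ref 1 → HIT, frames=[4,1]
Step 6: ref 5 → FAULT (evict 4), frames=[5,1]
Step 7: ref 2 → FAULT (evict 1), frames=[5,2]
Step 8: ref 5 → HIT, frames=[5,2]
Step 9: ref 5 → HIT, frames=[5,2]
Step 10: ref 5 → HIT, frames=[5,2]
Step 11: ref 1 → FAULT (evict 2), frames=[5,1]
Step 12: ref 5 → HIT, frames=[5,1]
Step 13: ref 4 → FAULT (evict 1), frames=[5,4]
Step 14: ref 4 → HIT, frames=[5,4]
Total faults: 7

Answer: 7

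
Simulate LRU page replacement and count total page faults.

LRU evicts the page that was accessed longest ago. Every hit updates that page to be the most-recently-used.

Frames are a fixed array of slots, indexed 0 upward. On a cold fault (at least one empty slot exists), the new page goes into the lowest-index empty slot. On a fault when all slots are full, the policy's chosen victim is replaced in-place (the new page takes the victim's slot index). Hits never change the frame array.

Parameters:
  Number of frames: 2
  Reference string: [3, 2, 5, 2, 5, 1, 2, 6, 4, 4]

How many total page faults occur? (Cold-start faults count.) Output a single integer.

Step 0: ref 3 → FAULT, frames=[3,-]
Step 1: ref 2 → FAULT, frames=[3,2]
Step 2: ref 5 → FAULT (evict 3), frames=[5,2]
Step 3: ref 2 → HIT, frames=[5,2]
Step 4: ref 5 → HIT, frames=[5,2]
Step 5: ref 1 → FAULT (evict 2), frames=[5,1]
Step 6: ref 2 → FAULT (evict 5), frames=[2,1]
Step 7: ref 6 → FAULT (evict 1), frames=[2,6]
Step 8: ref 4 → FAULT (evict 2), frames=[4,6]
Step 9: ref 4 → HIT, frames=[4,6]
Total faults: 7

Answer: 7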